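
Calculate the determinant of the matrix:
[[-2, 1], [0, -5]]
10

For a 2×2 matrix [[a, b], [c, d]], det = ad - bc
det = (-2)(-5) - (1)(0) = 10 - 0 = 10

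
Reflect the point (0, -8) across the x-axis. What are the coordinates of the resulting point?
(0, 8)

Reflection across x-axis: (0, -8) → (0, 8)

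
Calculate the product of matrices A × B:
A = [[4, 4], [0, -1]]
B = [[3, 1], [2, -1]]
[[20, 0], [-2, 1]]

Matrix multiplication:
C[0][0] = 4×3 + 4×2 = 20
C[0][1] = 4×1 + 4×-1 = 0
C[1][0] = 0×3 + -1×2 = -2
C[1][1] = 0×1 + -1×-1 = 1
Result: [[20, 0], [-2, 1]]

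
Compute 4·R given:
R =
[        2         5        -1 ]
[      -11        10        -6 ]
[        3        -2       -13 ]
4R =
[        8        20        -4 ]
[      -44        40       -24 ]
[       12        -8       -52 ]

Scalar multiplication is elementwise: (4R)[i][j] = 4 * R[i][j].
  (4R)[0][0] = 4 * (2) = 8
  (4R)[0][1] = 4 * (5) = 20
  (4R)[0][2] = 4 * (-1) = -4
  (4R)[1][0] = 4 * (-11) = -44
  (4R)[1][1] = 4 * (10) = 40
  (4R)[1][2] = 4 * (-6) = -24
  (4R)[2][0] = 4 * (3) = 12
  (4R)[2][1] = 4 * (-2) = -8
  (4R)[2][2] = 4 * (-13) = -52
4R =
[        8        20        -4 ]
[      -44        40       -24 ]
[       12        -8       -52 ]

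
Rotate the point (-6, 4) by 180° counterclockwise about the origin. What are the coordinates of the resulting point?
(6, -4)

Rotation matrix R(θ) = [[cos θ, -sin θ], [sin θ, cos θ]]; for θ = 180°:
R = [[-1, 0], [0, -1]]
Result: R × [-6, 4]ᵀ = [-1·-6 + (0)·4, 0·-6 + (-1)·4]ᵀ = (6, -4)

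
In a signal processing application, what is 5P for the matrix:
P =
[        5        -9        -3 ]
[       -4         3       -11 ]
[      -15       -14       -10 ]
5P =
[       25       -45       -15 ]
[      -20        15       -55 ]
[      -75       -70       -50 ]

Scalar multiplication is elementwise: (5P)[i][j] = 5 * P[i][j].
  (5P)[0][0] = 5 * (5) = 25
  (5P)[0][1] = 5 * (-9) = -45
  (5P)[0][2] = 5 * (-3) = -15
  (5P)[1][0] = 5 * (-4) = -20
  (5P)[1][1] = 5 * (3) = 15
  (5P)[1][2] = 5 * (-11) = -55
  (5P)[2][0] = 5 * (-15) = -75
  (5P)[2][1] = 5 * (-14) = -70
  (5P)[2][2] = 5 * (-10) = -50
5P =
[       25       -45       -15 ]
[      -20        15       -55 ]
[      -75       -70       -50 ]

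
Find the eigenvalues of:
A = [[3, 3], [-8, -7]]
λ = -3, -1

Solve det(A - λI) = 0. For a 2×2 matrix this is λ² - (trace)λ + det = 0.
trace(A) = 3 - 7 = -4.
det(A) = (3)*(-7) - (3)*(-8) = -21 + 24 = 3.
Characteristic equation: λ² - (-4)λ + (3) = 0.
Discriminant: (-4)² - 4*(3) = 16 - 12 = 4.
Roots: λ = (-4 ± √4) / 2 = -3, -1.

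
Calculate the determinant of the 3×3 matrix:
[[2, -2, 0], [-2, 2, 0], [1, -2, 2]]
0

Expansion along first row:
det = 2·det([[2,0],[-2,2]]) - -2·det([[-2,0],[1,2]]) + 0·det([[-2,2],[1,-2]])
    = 2·(2·2 - 0·-2) - -2·(-2·2 - 0·1) + 0·(-2·-2 - 2·1)
    = 2·4 - -2·-4 + 0·2
    = 8 + -8 + 0 = 0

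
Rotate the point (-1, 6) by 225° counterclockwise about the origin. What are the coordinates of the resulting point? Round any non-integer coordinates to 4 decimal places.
(4.9497, -3.5355)

Rotation matrix R(θ) = [[cos θ, -sin θ], [sin θ, cos θ]]; for θ = 225°:
R = [[-√2/2, √2/2], [-√2/2, -√2/2]]
Result: R × [-1, 6]ᵀ = [-√2/2·-1 + (√2/2)·6, -√2/2·-1 + (-√2/2)·6]ᵀ = (4.9497, -3.5355)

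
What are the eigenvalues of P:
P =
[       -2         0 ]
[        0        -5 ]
λ = -5, -2

Solve det(P - λI) = 0. For a 2×2 matrix the characteristic equation is λ² - (trace)λ + det = 0.
trace(P) = a + d = -2 - 5 = -7.
det(P) = a*d - b*c = (-2)*(-5) - (0)*(0) = 10 - 0 = 10.
Characteristic equation: λ² - (-7)λ + (10) = 0.
Discriminant = (-7)² - 4*(10) = 49 - 40 = 9.
λ = (-7 ± √9) / 2 = (-7 ± 3) / 2 = -5, -2.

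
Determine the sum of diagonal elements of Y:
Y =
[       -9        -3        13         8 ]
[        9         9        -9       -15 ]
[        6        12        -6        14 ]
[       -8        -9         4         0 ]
tr(Y) = -9 + 9 - 6 + 0 = -6

The trace of a square matrix is the sum of its diagonal entries.
Diagonal entries of Y: Y[0][0] = -9, Y[1][1] = 9, Y[2][2] = -6, Y[3][3] = 0.
tr(Y) = -9 + 9 - 6 + 0 = -6.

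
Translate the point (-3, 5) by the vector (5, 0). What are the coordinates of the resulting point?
(2, 5)

Translation by (5, 0):
x' = -3 + 5 = 2
y' = 5 + 0 = 5
Homogeneous matrix: [[1, 0, 5], [0, 1, 0], [0, 0, 1]]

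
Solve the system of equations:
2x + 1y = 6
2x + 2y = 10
x = 1, y = 4

Use elimination (row reduction):
Equation 1: 2x + 1y = 6.
Equation 2: 2x + 2y = 10.
Multiply Eq1 by 2 and Eq2 by 2: 4x + 2y = 12;  4x + 4y = 20.
Subtract: (2)y = 8, so y = 4.
Back-substitute into Eq1: 2x + 1*(4) = 6, so x = 1.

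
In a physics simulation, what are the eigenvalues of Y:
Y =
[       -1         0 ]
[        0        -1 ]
λ = -1, -1

Solve det(Y - λI) = 0. For a 2×2 matrix the characteristic equation is λ² - (trace)λ + det = 0.
trace(Y) = a + d = -1 - 1 = -2.
det(Y) = a*d - b*c = (-1)*(-1) - (0)*(0) = 1 - 0 = 1.
Characteristic equation: λ² - (-2)λ + (1) = 0.
Discriminant = (-2)² - 4*(1) = 4 - 4 = 0.
λ = (-2 ± √0) / 2 = (-2 ± 0) / 2 = -1, -1.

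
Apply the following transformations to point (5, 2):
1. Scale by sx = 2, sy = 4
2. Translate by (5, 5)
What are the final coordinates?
(15, 13)

Step 1: Scale (5, 2) by (sx, sy) = (2, 4) → (10, 8)
Step 2: Translate by (5, 5) → (15, 13)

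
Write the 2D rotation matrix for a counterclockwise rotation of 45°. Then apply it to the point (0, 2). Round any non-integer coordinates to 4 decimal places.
R = [[√2/2, -√2/2], [√2/2, √2/2]]; R·(0, 2) = (-1.4142, 1.4142)

Rotation matrix formula: R(θ) = [[cos θ, -sin θ], [sin θ, cos θ]]
For θ = 45°:
cos(45°) = √2/2
sin(45°) = √2/2
R = [[√2/2, -√2/2], [√2/2, √2/2]]
Apply to (0, 2): [√2/2·0 + (-√2/2)·2, √2/2·0 + √2/2·2] = (-1.4142, 1.4142)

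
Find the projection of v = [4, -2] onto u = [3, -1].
[21/5, -7/5]

The projection of v onto u is proj_u(v) = ((v·u) / (u·u)) · u.
v·u = (4)*(3) + (-2)*(-1) = 14.
u·u = (3)*(3) + (-1)*(-1) = 10.
coefficient = 14 / 10 = 7/5.
proj_u(v) = 7/5 · [3, -1] = [21/5, -7/5].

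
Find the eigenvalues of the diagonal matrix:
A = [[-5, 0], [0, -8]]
λ₁ = -5, λ₂ = -8

The characteristic polynomial of A is det(A - λI) = (-5 - λ)(-8 - λ) = 0.
The roots are λ = -5 and λ = -8, so the eigenvalues are the diagonal entries.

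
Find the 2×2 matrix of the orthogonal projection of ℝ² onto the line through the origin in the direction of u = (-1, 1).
[[1/2, -1/2], [-1/2, 1/2]]

The orthogonal projection onto the line spanned by a nonzero vector u = (a, b) has matrix P = (u uᵀ) / (uᵀ u) = (1/(a² + b²)) · [[a², ab], [ab, b²]].
Here u = (-1, 1), so a² + b² = 1 + 1 = 2.
P = (1/2) · [[1, -1], [-1, 1]] = [[1/2, -1/2], [-1/2, 1/2]].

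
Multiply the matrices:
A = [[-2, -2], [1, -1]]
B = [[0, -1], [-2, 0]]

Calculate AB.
[[4, 2], [2, -1]]

Each entry (i,j) of AB = sum over k of A[i][k]*B[k][j].
(AB)[0][0] = (-2)*(0) + (-2)*(-2) = 4
(AB)[0][1] = (-2)*(-1) + (-2)*(0) = 2
(AB)[1][0] = (1)*(0) + (-1)*(-2) = 2
(AB)[1][1] = (1)*(-1) + (-1)*(0) = -1
AB = [[4, 2], [2, -1]]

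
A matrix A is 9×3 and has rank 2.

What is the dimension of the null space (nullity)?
1

The rank-nullity theorem for an m×n matrix states:
rank(A) + nullity(A) = n (the number of columns).
Here n = 3 and rank(A) = 2, so nullity(A) = 3 - 2 = 1.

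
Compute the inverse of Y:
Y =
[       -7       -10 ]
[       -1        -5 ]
det(Y) = 25
Y⁻¹ =
[     -1/5       2/5 ]
[     1/25     -7/25 ]

For a 2×2 matrix Y = [[a, b], [c, d]] with det(Y) ≠ 0, Y⁻¹ = (1/det(Y)) * [[d, -b], [-c, a]].
det(Y) = (-7)*(-5) - (-10)*(-1) = 35 - 10 = 25.
Y⁻¹ = (1/25) * [[-5, 10], [1, -7]].
Dividing each entry by 25 and reducing:
Y⁻¹ =
[     -1/5       2/5 ]
[     1/25     -7/25 ]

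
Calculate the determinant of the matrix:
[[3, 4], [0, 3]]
9

For a 2×2 matrix [[a, b], [c, d]], det = ad - bc
det = (3)(3) - (4)(0) = 9 - 0 = 9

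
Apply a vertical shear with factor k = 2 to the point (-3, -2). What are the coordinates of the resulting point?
(-3, -8)

Shear matrix for vertical shear with factor k = 2:
[[1, 0], [2, 1]]
Result: (-3, -2) → (-3, -8)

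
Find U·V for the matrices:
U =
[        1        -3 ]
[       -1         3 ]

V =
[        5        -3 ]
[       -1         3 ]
UV =
[        8       -12 ]
[       -8        12 ]

Matrix multiplication: (UV)[i][j] = sum over k of U[i][k] * V[k][j].
  (UV)[0][0] = (1)*(5) + (-3)*(-1) = 8
  (UV)[0][1] = (1)*(-3) + (-3)*(3) = -12
  (UV)[1][0] = (-1)*(5) + (3)*(-1) = -8
  (UV)[1][1] = (-1)*(-3) + (3)*(3) = 12
UV =
[        8       -12 ]
[       -8        12 ]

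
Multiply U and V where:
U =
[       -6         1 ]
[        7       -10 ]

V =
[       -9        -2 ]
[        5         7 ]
UV =
[       59        19 ]
[     -113       -84 ]

Matrix multiplication: (UV)[i][j] = sum over k of U[i][k] * V[k][j].
  (UV)[0][0] = (-6)*(-9) + (1)*(5) = 59
  (UV)[0][1] = (-6)*(-2) + (1)*(7) = 19
  (UV)[1][0] = (7)*(-9) + (-10)*(5) = -113
  (UV)[1][1] = (7)*(-2) + (-10)*(7) = -84
UV =
[       59        19 ]
[     -113       -84 ]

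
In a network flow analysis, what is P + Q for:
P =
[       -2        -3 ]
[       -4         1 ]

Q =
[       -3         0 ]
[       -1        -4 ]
P + Q =
[       -5        -3 ]
[       -5        -3 ]

Matrix addition is elementwise: (P+Q)[i][j] = P[i][j] + Q[i][j].
  (P+Q)[0][0] = (-2) + (-3) = -5
  (P+Q)[0][1] = (-3) + (0) = -3
  (P+Q)[1][0] = (-4) + (-1) = -5
  (P+Q)[1][1] = (1) + (-4) = -3
P + Q =
[       -5        -3 ]
[       -5        -3 ]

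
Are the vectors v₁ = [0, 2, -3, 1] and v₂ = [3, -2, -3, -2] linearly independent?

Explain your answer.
Yes, linearly independent

Two vectors are linearly dependent iff one is a scalar multiple of the other.
No single scalar k satisfies v₂ = k·v₁ (the ratios of corresponding entries disagree), so v₁ and v₂ are linearly independent.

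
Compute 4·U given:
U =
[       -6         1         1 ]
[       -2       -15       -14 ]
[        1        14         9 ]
4U =
[      -24         4         4 ]
[       -8       -60       -56 ]
[        4        56        36 ]

Scalar multiplication is elementwise: (4U)[i][j] = 4 * U[i][j].
  (4U)[0][0] = 4 * (-6) = -24
  (4U)[0][1] = 4 * (1) = 4
  (4U)[0][2] = 4 * (1) = 4
  (4U)[1][0] = 4 * (-2) = -8
  (4U)[1][1] = 4 * (-15) = -60
  (4U)[1][2] = 4 * (-14) = -56
  (4U)[2][0] = 4 * (1) = 4
  (4U)[2][1] = 4 * (14) = 56
  (4U)[2][2] = 4 * (9) = 36
4U =
[      -24         4         4 ]
[       -8       -60       -56 ]
[        4        56        36 ]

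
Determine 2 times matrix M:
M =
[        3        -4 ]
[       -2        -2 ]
2M =
[        6        -8 ]
[       -4        -4 ]

Scalar multiplication is elementwise: (2M)[i][j] = 2 * M[i][j].
  (2M)[0][0] = 2 * (3) = 6
  (2M)[0][1] = 2 * (-4) = -8
  (2M)[1][0] = 2 * (-2) = -4
  (2M)[1][1] = 2 * (-2) = -4
2M =
[        6        -8 ]
[       -4        -4 ]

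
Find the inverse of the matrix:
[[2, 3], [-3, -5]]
[[5, 3], [-3, -2]]

For [[a,b],[c,d]], inverse = (1/det)·[[d,-b],[-c,a]]
det = 2·-5 - 3·-3 = -1
Inverse = (1/-1)·[[-5, -3], [3, 2]]
        = [[5, 3], [-3, -2]]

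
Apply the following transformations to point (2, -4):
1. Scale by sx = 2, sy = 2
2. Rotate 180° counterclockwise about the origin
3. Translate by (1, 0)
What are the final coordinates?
(-3, 8)

Step 1: Scale → (4, -8)
Step 2: Rotate 180° → (-4, 8)
Step 3: Translate → (-3, 8)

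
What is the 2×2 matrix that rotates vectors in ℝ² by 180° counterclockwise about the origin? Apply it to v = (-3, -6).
R = [[-1, 0], [0, -1]]; R·v = (3, 6)

A counterclockwise rotation by angle θ in ℝ² has matrix R(θ) = [[cos θ, -sin θ], [sin θ, cos θ]].
For θ = 180°: cos θ = -1, sin θ = 0.
R(180°) = [[-1, 0], [0, -1]].
R·v = [-1·-3 + (0)·-6, 0·-3 + -1·-6] = (3, 6).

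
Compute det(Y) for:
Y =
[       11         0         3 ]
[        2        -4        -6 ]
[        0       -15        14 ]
det(Y) = -1696

Expand along row 0 (cofactor expansion): det(Y) = a*(e*i - f*h) - b*(d*i - f*g) + c*(d*h - e*g), where the 3×3 is [[a, b, c], [d, e, f], [g, h, i]].
Minor M_00 = (-4)*(14) - (-6)*(-15) = -56 - 90 = -146.
Minor M_01 = (2)*(14) - (-6)*(0) = 28 - 0 = 28.
Minor M_02 = (2)*(-15) - (-4)*(0) = -30 - 0 = -30.
det(Y) = (11)*(-146) - (0)*(28) + (3)*(-30) = -1606 + 0 - 90 = -1696.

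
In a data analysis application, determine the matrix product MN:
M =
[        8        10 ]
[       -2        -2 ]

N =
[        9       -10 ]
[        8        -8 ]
MN =
[      152      -160 ]
[      -34        36 ]

Matrix multiplication: (MN)[i][j] = sum over k of M[i][k] * N[k][j].
  (MN)[0][0] = (8)*(9) + (10)*(8) = 152
  (MN)[0][1] = (8)*(-10) + (10)*(-8) = -160
  (MN)[1][0] = (-2)*(9) + (-2)*(8) = -34
  (MN)[1][1] = (-2)*(-10) + (-2)*(-8) = 36
MN =
[      152      -160 ]
[      -34        36 ]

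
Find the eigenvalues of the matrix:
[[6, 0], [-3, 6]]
λ = 6 and λ = 6

Characteristic equation: det(A - λI) = 0
λ² - (trace)λ + (det) = 0
λ² - (12)λ + (36) = 0
λ² - 12λ + 36 = 0
Solving: λ = 6, 6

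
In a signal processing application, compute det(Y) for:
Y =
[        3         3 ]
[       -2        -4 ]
det(Y) = -6

For a 2×2 matrix [[a, b], [c, d]], det = a*d - b*c.
det(Y) = (3)*(-4) - (3)*(-2) = -12 + 6 = -6.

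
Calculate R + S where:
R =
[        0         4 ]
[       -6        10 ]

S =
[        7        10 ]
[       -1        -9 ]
R + S =
[        7        14 ]
[       -7         1 ]

Matrix addition is elementwise: (R+S)[i][j] = R[i][j] + S[i][j].
  (R+S)[0][0] = (0) + (7) = 7
  (R+S)[0][1] = (4) + (10) = 14
  (R+S)[1][0] = (-6) + (-1) = -7
  (R+S)[1][1] = (10) + (-9) = 1
R + S =
[        7        14 ]
[       -7         1 ]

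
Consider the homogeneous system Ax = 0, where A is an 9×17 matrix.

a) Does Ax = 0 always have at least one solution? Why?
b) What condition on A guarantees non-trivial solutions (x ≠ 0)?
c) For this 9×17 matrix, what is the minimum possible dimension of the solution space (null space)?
a) Yes, x = 0 is always a solution. b) When A has linearly dependent columns (rank < n). c) Minimum nullity = 8.

a) x = 0 satisfies A·0 = 0, so the zero vector is always a solution.
b) Non-trivial solutions exist iff the columns of A are linearly dependent, equivalently rank(A) < n (the number of columns).
c) By rank-nullity, rank(A) + nullity(A) = n = 17. Since A has only 9 rows, rank(A) ≤ 9, so nullity(A) ≥ 17 - 9 = 8.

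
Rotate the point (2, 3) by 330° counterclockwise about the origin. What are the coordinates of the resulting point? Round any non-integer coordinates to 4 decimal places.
(3.2321, 1.5981)

Rotation matrix R(θ) = [[cos θ, -sin θ], [sin θ, cos θ]]; for θ = 330°:
R = [[√3/2, 1/2], [-1/2, √3/2]]
Result: R × [2, 3]ᵀ = [√3/2·2 + (1/2)·3, -1/2·2 + (√3/2)·3]ᵀ = (3.2321, 1.5981)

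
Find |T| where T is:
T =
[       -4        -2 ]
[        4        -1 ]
det(T) = 12

For a 2×2 matrix [[a, b], [c, d]], det = a*d - b*c.
det(T) = (-4)*(-1) - (-2)*(4) = 4 + 8 = 12.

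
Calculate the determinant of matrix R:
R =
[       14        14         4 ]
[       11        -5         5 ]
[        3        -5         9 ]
det(R) = -1616

Expand along row 0 (cofactor expansion): det(R) = a*(e*i - f*h) - b*(d*i - f*g) + c*(d*h - e*g), where the 3×3 is [[a, b, c], [d, e, f], [g, h, i]].
Minor M_00 = (-5)*(9) - (5)*(-5) = -45 + 25 = -20.
Minor M_01 = (11)*(9) - (5)*(3) = 99 - 15 = 84.
Minor M_02 = (11)*(-5) - (-5)*(3) = -55 + 15 = -40.
det(R) = (14)*(-20) - (14)*(84) + (4)*(-40) = -280 - 1176 - 160 = -1616.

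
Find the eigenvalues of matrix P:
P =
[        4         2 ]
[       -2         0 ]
λ = 2, 2

Solve det(P - λI) = 0. For a 2×2 matrix the characteristic equation is λ² - (trace)λ + det = 0.
trace(P) = a + d = 4 + 0 = 4.
det(P) = a*d - b*c = (4)*(0) - (2)*(-2) = 0 + 4 = 4.
Characteristic equation: λ² - (4)λ + (4) = 0.
Discriminant = (4)² - 4*(4) = 16 - 16 = 0.
λ = (4 ± √0) / 2 = (4 ± 0) / 2 = 2, 2.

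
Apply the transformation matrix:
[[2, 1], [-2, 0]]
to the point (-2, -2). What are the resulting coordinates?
(-6, 4)

Matrix multiplication:
[[2, 1], [-2, 0]] × [-2, -2]ᵀ
= [2×-2 + 1×-2, -2×-2 + 0×-2]ᵀ
= [-6.0000, 4.0000]ᵀ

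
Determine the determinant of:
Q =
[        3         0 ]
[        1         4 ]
det(Q) = 12

For a 2×2 matrix [[a, b], [c, d]], det = a*d - b*c.
det(Q) = (3)*(4) - (0)*(1) = 12 - 0 = 12.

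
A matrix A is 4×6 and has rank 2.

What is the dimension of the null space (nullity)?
4

The rank-nullity theorem for an m×n matrix states:
rank(A) + nullity(A) = n (the number of columns).
Here n = 6 and rank(A) = 2, so nullity(A) = 6 - 2 = 4.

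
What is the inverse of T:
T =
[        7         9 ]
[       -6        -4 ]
det(T) = 26
T⁻¹ =
[    -2/13     -9/26 ]
[     3/13      7/26 ]

For a 2×2 matrix T = [[a, b], [c, d]] with det(T) ≠ 0, T⁻¹ = (1/det(T)) * [[d, -b], [-c, a]].
det(T) = (7)*(-4) - (9)*(-6) = -28 + 54 = 26.
T⁻¹ = (1/26) * [[-4, -9], [6, 7]].
Dividing each entry by 26 and reducing:
T⁻¹ =
[    -2/13     -9/26 ]
[     3/13      7/26 ]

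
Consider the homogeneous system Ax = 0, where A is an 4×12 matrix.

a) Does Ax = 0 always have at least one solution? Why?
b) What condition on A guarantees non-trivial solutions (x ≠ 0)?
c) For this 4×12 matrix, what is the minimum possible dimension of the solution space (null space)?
a) Yes, x = 0 is always a solution. b) When A has linearly dependent columns (rank < n). c) Minimum nullity = 8.

a) x = 0 satisfies A·0 = 0, so the zero vector is always a solution.
b) Non-trivial solutions exist iff the columns of A are linearly dependent, equivalently rank(A) < n (the number of columns).
c) By rank-nullity, rank(A) + nullity(A) = n = 12. Since A has only 4 rows, rank(A) ≤ 4, so nullity(A) ≥ 12 - 4 = 8.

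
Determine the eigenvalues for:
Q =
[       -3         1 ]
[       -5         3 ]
λ = -2, 2

Solve det(Q - λI) = 0. For a 2×2 matrix the characteristic equation is λ² - (trace)λ + det = 0.
trace(Q) = a + d = -3 + 3 = 0.
det(Q) = a*d - b*c = (-3)*(3) - (1)*(-5) = -9 + 5 = -4.
Characteristic equation: λ² - (0)λ + (-4) = 0.
Discriminant = (0)² - 4*(-4) = 0 + 16 = 16.
λ = (0 ± √16) / 2 = (0 ± 4) / 2 = -2, 2.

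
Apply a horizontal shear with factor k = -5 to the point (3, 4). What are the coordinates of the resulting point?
(-17, 4)

Shear matrix for horizontal shear with factor k = -5:
[[1, -5], [0, 1]]
Result: (3, 4) → (-17, 4)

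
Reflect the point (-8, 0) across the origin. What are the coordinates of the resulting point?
(8, 0)

Reflection across origin: (-8, 0) → (8, 0)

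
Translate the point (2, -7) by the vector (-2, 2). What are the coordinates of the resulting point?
(0, -5)

Translation by (-2, 2):
x' = 2 + -2 = 0
y' = -7 + 2 = -5
Homogeneous matrix: [[1, 0, -2], [0, 1, 2], [0, 0, 1]]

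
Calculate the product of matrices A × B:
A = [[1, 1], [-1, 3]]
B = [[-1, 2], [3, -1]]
[[2, 1], [10, -5]]

Matrix multiplication:
C[0][0] = 1×-1 + 1×3 = 2
C[0][1] = 1×2 + 1×-1 = 1
C[1][0] = -1×-1 + 3×3 = 10
C[1][1] = -1×2 + 3×-1 = -5
Result: [[2, 1], [10, -5]]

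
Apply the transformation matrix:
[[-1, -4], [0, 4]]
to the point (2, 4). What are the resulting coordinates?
(-18, 16)

Matrix multiplication:
[[-1, -4], [0, 4]] × [2, 4]ᵀ
= [-1×2 + -4×4, 0×2 + 4×4]ᵀ
= [-18.0000, 16.0000]ᵀ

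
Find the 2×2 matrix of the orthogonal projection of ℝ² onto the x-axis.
[[1, 0], [0, 0]]

The orthogonal projection onto the line spanned by a nonzero vector u = (a, b) has matrix P = (u uᵀ) / (uᵀ u) = (1/(a² + b²)) · [[a², ab], [ab, b²]].
Here u = (1, 0), so a² + b² = 1 + 0 = 1.
P = (1/1) · [[1, 0], [0, 0]] = [[1, 0], [0, 0]].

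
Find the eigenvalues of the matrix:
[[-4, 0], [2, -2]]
λ = -4 and λ = -2

Characteristic equation: det(A - λI) = 0
λ² - (trace)λ + (det) = 0
λ² - (-6)λ + (8) = 0
λ² + 6λ + 8 = 0
Solving: λ = -4, -2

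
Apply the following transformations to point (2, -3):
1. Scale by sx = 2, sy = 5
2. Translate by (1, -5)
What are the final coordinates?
(5, -20)

Step 1: Scale (2, -3) by (sx, sy) = (2, 5) → (4, -15)
Step 2: Translate by (1, -5) → (5, -20)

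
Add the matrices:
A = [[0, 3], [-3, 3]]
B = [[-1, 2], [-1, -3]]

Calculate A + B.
[[-1, 5], [-4, 0]]

Add corresponding elements:
(0)+(-1)=-1
(3)+(2)=5
(-3)+(-1)=-4
(3)+(-3)=0
A + B = [[-1, 5], [-4, 0]]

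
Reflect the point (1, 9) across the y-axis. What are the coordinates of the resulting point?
(-1, 9)

Reflection across y-axis: (1, 9) → (-1, 9)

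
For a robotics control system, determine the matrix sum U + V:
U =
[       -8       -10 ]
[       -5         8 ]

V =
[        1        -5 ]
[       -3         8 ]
U + V =
[       -7       -15 ]
[       -8        16 ]

Matrix addition is elementwise: (U+V)[i][j] = U[i][j] + V[i][j].
  (U+V)[0][0] = (-8) + (1) = -7
  (U+V)[0][1] = (-10) + (-5) = -15
  (U+V)[1][0] = (-5) + (-3) = -8
  (U+V)[1][1] = (8) + (8) = 16
U + V =
[       -7       -15 ]
[       -8        16 ]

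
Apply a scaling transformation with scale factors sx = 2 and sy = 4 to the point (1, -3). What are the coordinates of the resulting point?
(2, -12)

Scaling matrix:
[[2, 0], [0, 4]]
Result: (1 × 2, -3 × 4) = (2, -12)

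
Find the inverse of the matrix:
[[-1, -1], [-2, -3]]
[[-3, 1], [2, -1]]

For [[a,b],[c,d]], inverse = (1/det)·[[d,-b],[-c,a]]
det = -1·-3 - -1·-2 = 1
Inverse = (1/1)·[[-3, 1], [2, -1]]
        = [[-3, 1], [2, -1]]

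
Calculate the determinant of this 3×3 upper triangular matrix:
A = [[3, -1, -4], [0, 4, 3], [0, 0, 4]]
48

The determinant of a triangular matrix is the product of its diagonal entries (the off-diagonal entries above the diagonal do not affect it).
det(A) = (3) * (4) * (4) = 48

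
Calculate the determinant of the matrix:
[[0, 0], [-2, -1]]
0

For a 2×2 matrix [[a, b], [c, d]], det = ad - bc
det = (0)(-1) - (0)(-2) = 0 - 0 = 0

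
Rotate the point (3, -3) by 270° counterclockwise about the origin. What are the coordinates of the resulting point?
(-3, -3)

Rotation matrix R(θ) = [[cos θ, -sin θ], [sin θ, cos θ]]; for θ = 270°:
R = [[0, 1], [-1, 0]]
Result: R × [3, -3]ᵀ = [0·3 + (1)·-3, -1·3 + (0)·-3]ᵀ = (-3, -3)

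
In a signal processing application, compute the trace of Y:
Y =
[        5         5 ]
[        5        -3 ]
tr(Y) = 5 - 3 = 2

The trace of a square matrix is the sum of its diagonal entries.
Diagonal entries of Y: Y[0][0] = 5, Y[1][1] = -3.
tr(Y) = 5 - 3 = 2.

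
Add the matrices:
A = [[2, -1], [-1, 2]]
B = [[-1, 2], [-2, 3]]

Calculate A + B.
[[1, 1], [-3, 5]]

Add corresponding elements:
(2)+(-1)=1
(-1)+(2)=1
(-1)+(-2)=-3
(2)+(3)=5
A + B = [[1, 1], [-3, 5]]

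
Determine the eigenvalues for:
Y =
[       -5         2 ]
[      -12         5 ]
λ = -1, 1

Solve det(Y - λI) = 0. For a 2×2 matrix the characteristic equation is λ² - (trace)λ + det = 0.
trace(Y) = a + d = -5 + 5 = 0.
det(Y) = a*d - b*c = (-5)*(5) - (2)*(-12) = -25 + 24 = -1.
Characteristic equation: λ² - (0)λ + (-1) = 0.
Discriminant = (0)² - 4*(-1) = 0 + 4 = 4.
λ = (0 ± √4) / 2 = (0 ± 2) / 2 = -1, 1.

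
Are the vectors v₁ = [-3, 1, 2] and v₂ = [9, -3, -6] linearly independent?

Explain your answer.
No, linearly dependent (v₂ = -3·v₁)

Check whether there is a scalar k with v₂ = k·v₁.
Comparing components, k = -3 satisfies -3·[-3, 1, 2] = [9, -3, -6].
Since v₂ is a scalar multiple of v₁, the two vectors are linearly dependent.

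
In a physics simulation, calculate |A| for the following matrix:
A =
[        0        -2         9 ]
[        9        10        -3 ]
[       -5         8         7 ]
det(A) = 1194

Expand along row 0 (cofactor expansion): det(A) = a*(e*i - f*h) - b*(d*i - f*g) + c*(d*h - e*g), where the 3×3 is [[a, b, c], [d, e, f], [g, h, i]].
Minor M_00 = (10)*(7) - (-3)*(8) = 70 + 24 = 94.
Minor M_01 = (9)*(7) - (-3)*(-5) = 63 - 15 = 48.
Minor M_02 = (9)*(8) - (10)*(-5) = 72 + 50 = 122.
det(A) = (0)*(94) - (-2)*(48) + (9)*(122) = 0 + 96 + 1098 = 1194.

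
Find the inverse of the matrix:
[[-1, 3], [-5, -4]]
[[-4/19, -3/19], [5/19, -1/19]]

For [[a,b],[c,d]], inverse = (1/det)·[[d,-b],[-c,a]]
det = -1·-4 - 3·-5 = 19
Inverse = (1/19)·[[-4, -3], [5, -1]]
        = [[-4/19, -3/19], [5/19, -1/19]]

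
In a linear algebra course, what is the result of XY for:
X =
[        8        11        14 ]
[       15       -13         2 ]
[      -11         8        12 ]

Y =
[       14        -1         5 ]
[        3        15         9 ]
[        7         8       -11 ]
XY =
[      243       269       -15 ]
[      185      -194       -64 ]
[      -46       227      -115 ]

Matrix multiplication: (XY)[i][j] = sum over k of X[i][k] * Y[k][j].
  (XY)[0][0] = (8)*(14) + (11)*(3) + (14)*(7) = 243
  (XY)[0][1] = (8)*(-1) + (11)*(15) + (14)*(8) = 269
  (XY)[0][2] = (8)*(5) + (11)*(9) + (14)*(-11) = -15
  (XY)[1][0] = (15)*(14) + (-13)*(3) + (2)*(7) = 185
  (XY)[1][1] = (15)*(-1) + (-13)*(15) + (2)*(8) = -194
  (XY)[1][2] = (15)*(5) + (-13)*(9) + (2)*(-11) = -64
  (XY)[2][0] = (-11)*(14) + (8)*(3) + (12)*(7) = -46
  (XY)[2][1] = (-11)*(-1) + (8)*(15) + (12)*(8) = 227
  (XY)[2][2] = (-11)*(5) + (8)*(9) + (12)*(-11) = -115
XY =
[      243       269       -15 ]
[      185      -194       -64 ]
[      -46       227      -115 ]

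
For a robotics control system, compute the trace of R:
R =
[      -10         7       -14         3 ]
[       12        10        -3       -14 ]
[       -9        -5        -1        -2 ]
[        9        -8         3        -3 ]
tr(R) = -10 + 10 - 1 - 3 = -4

The trace of a square matrix is the sum of its diagonal entries.
Diagonal entries of R: R[0][0] = -10, R[1][1] = 10, R[2][2] = -1, R[3][3] = -3.
tr(R) = -10 + 10 - 1 - 3 = -4.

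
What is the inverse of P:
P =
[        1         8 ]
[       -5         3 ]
det(P) = 43
P⁻¹ =
[     3/43     -8/43 ]
[     5/43      1/43 ]

For a 2×2 matrix P = [[a, b], [c, d]] with det(P) ≠ 0, P⁻¹ = (1/det(P)) * [[d, -b], [-c, a]].
det(P) = (1)*(3) - (8)*(-5) = 3 + 40 = 43.
P⁻¹ = (1/43) * [[3, -8], [5, 1]].
Dividing each entry by 43 and reducing:
P⁻¹ =
[     3/43     -8/43 ]
[     5/43      1/43 ]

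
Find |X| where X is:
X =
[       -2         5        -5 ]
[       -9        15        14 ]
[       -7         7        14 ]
det(X) = -294

Expand along row 0 (cofactor expansion): det(X) = a*(e*i - f*h) - b*(d*i - f*g) + c*(d*h - e*g), where the 3×3 is [[a, b, c], [d, e, f], [g, h, i]].
Minor M_00 = (15)*(14) - (14)*(7) = 210 - 98 = 112.
Minor M_01 = (-9)*(14) - (14)*(-7) = -126 + 98 = -28.
Minor M_02 = (-9)*(7) - (15)*(-7) = -63 + 105 = 42.
det(X) = (-2)*(112) - (5)*(-28) + (-5)*(42) = -224 + 140 - 210 = -294.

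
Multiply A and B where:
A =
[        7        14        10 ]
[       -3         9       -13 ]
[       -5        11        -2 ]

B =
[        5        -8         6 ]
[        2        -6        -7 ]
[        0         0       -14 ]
AB =
[       63      -140      -196 ]
[        3       -30       101 ]
[       -3       -26       -79 ]

Matrix multiplication: (AB)[i][j] = sum over k of A[i][k] * B[k][j].
  (AB)[0][0] = (7)*(5) + (14)*(2) + (10)*(0) = 63
  (AB)[0][1] = (7)*(-8) + (14)*(-6) + (10)*(0) = -140
  (AB)[0][2] = (7)*(6) + (14)*(-7) + (10)*(-14) = -196
  (AB)[1][0] = (-3)*(5) + (9)*(2) + (-13)*(0) = 3
  (AB)[1][1] = (-3)*(-8) + (9)*(-6) + (-13)*(0) = -30
  (AB)[1][2] = (-3)*(6) + (9)*(-7) + (-13)*(-14) = 101
  (AB)[2][0] = (-5)*(5) + (11)*(2) + (-2)*(0) = -3
  (AB)[2][1] = (-5)*(-8) + (11)*(-6) + (-2)*(0) = -26
  (AB)[2][2] = (-5)*(6) + (11)*(-7) + (-2)*(-14) = -79
AB =
[       63      -140      -196 ]
[        3       -30       101 ]
[       -3       -26       -79 ]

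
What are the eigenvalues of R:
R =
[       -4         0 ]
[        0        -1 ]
λ = -4, -1

Solve det(R - λI) = 0. For a 2×2 matrix the characteristic equation is λ² - (trace)λ + det = 0.
trace(R) = a + d = -4 - 1 = -5.
det(R) = a*d - b*c = (-4)*(-1) - (0)*(0) = 4 - 0 = 4.
Characteristic equation: λ² - (-5)λ + (4) = 0.
Discriminant = (-5)² - 4*(4) = 25 - 16 = 9.
λ = (-5 ± √9) / 2 = (-5 ± 3) / 2 = -4, -1.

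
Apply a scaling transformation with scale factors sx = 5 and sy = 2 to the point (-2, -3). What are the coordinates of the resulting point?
(-10, -6)

Scaling matrix:
[[5, 0], [0, 2]]
Result: (-2 × 5, -3 × 2) = (-10, -6)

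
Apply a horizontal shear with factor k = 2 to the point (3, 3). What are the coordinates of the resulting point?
(9, 3)

Shear matrix for horizontal shear with factor k = 2:
[[1, 2], [0, 1]]
Result: (3, 3) → (9, 3)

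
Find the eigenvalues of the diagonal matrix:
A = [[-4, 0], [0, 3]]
λ₁ = -4, λ₂ = 3

The characteristic polynomial of A is det(A - λI) = (-4 - λ)(3 - λ) = 0.
The roots are λ = -4 and λ = 3, so the eigenvalues are the diagonal entries.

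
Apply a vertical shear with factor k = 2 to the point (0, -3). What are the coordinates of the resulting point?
(0, -3)

Shear matrix for vertical shear with factor k = 2:
[[1, 0], [2, 1]]
Result: (0, -3) → (0, -3)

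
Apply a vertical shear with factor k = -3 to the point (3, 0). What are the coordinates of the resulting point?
(3, -9)

Shear matrix for vertical shear with factor k = -3:
[[1, 0], [-3, 1]]
Result: (3, 0) → (3, -9)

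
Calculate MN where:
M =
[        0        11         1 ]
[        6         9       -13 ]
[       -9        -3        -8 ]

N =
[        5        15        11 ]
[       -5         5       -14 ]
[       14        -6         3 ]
MN =
[      -41        49      -151 ]
[     -197       213       -99 ]
[     -142      -102       -81 ]

Matrix multiplication: (MN)[i][j] = sum over k of M[i][k] * N[k][j].
  (MN)[0][0] = (0)*(5) + (11)*(-5) + (1)*(14) = -41
  (MN)[0][1] = (0)*(15) + (11)*(5) + (1)*(-6) = 49
  (MN)[0][2] = (0)*(11) + (11)*(-14) + (1)*(3) = -151
  (MN)[1][0] = (6)*(5) + (9)*(-5) + (-13)*(14) = -197
  (MN)[1][1] = (6)*(15) + (9)*(5) + (-13)*(-6) = 213
  (MN)[1][2] = (6)*(11) + (9)*(-14) + (-13)*(3) = -99
  (MN)[2][0] = (-9)*(5) + (-3)*(-5) + (-8)*(14) = -142
  (MN)[2][1] = (-9)*(15) + (-3)*(5) + (-8)*(-6) = -102
  (MN)[2][2] = (-9)*(11) + (-3)*(-14) + (-8)*(3) = -81
MN =
[      -41        49      -151 ]
[     -197       213       -99 ]
[     -142      -102       -81 ]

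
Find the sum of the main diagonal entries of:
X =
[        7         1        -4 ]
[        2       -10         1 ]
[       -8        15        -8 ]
tr(X) = 7 - 10 - 8 = -11

The trace of a square matrix is the sum of its diagonal entries.
Diagonal entries of X: X[0][0] = 7, X[1][1] = -10, X[2][2] = -8.
tr(X) = 7 - 10 - 8 = -11.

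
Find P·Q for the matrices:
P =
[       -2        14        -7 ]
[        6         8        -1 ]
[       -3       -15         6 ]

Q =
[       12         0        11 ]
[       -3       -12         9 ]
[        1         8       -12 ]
PQ =
[      -73      -224       188 ]
[       47      -104       150 ]
[       15       228      -240 ]

Matrix multiplication: (PQ)[i][j] = sum over k of P[i][k] * Q[k][j].
  (PQ)[0][0] = (-2)*(12) + (14)*(-3) + (-7)*(1) = -73
  (PQ)[0][1] = (-2)*(0) + (14)*(-12) + (-7)*(8) = -224
  (PQ)[0][2] = (-2)*(11) + (14)*(9) + (-7)*(-12) = 188
  (PQ)[1][0] = (6)*(12) + (8)*(-3) + (-1)*(1) = 47
  (PQ)[1][1] = (6)*(0) + (8)*(-12) + (-1)*(8) = -104
  (PQ)[1][2] = (6)*(11) + (8)*(9) + (-1)*(-12) = 150
  (PQ)[2][0] = (-3)*(12) + (-15)*(-3) + (6)*(1) = 15
  (PQ)[2][1] = (-3)*(0) + (-15)*(-12) + (6)*(8) = 228
  (PQ)[2][2] = (-3)*(11) + (-15)*(9) + (6)*(-12) = -240
PQ =
[      -73      -224       188 ]
[       47      -104       150 ]
[       15       228      -240 ]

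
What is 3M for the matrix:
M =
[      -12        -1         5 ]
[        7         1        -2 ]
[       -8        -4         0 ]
3M =
[      -36        -3        15 ]
[       21         3        -6 ]
[      -24       -12         0 ]

Scalar multiplication is elementwise: (3M)[i][j] = 3 * M[i][j].
  (3M)[0][0] = 3 * (-12) = -36
  (3M)[0][1] = 3 * (-1) = -3
  (3M)[0][2] = 3 * (5) = 15
  (3M)[1][0] = 3 * (7) = 21
  (3M)[1][1] = 3 * (1) = 3
  (3M)[1][2] = 3 * (-2) = -6
  (3M)[2][0] = 3 * (-8) = -24
  (3M)[2][1] = 3 * (-4) = -12
  (3M)[2][2] = 3 * (0) = 0
3M =
[      -36        -3        15 ]
[       21         3        -6 ]
[      -24       -12         0 ]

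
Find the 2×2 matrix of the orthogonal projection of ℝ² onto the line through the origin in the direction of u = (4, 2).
[[4/5, 2/5], [2/5, 1/5]]

The orthogonal projection onto the line spanned by a nonzero vector u = (a, b) has matrix P = (u uᵀ) / (uᵀ u) = (1/(a² + b²)) · [[a², ab], [ab, b²]].
Here u = (4, 2), so a² + b² = 16 + 4 = 20.
P = (1/20) · [[16, 8], [8, 4]] = [[4/5, 2/5], [2/5, 1/5]].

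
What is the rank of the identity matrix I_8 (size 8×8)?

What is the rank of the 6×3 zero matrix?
rank(I_8) = 8, rank(0) = 0

The identity I_8 has 8 columns that are the standard basis vectors e_1, …, e_8. These are linearly independent, so all 8 columns are pivots and rank(I_8) = 8.
The 6×3 zero matrix has every entry zero, so every row is the zero row and there are no pivots; rank(0) = 0.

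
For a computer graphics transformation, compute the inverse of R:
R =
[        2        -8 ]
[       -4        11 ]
det(R) = -10
R⁻¹ =
[   -11/10      -4/5 ]
[     -2/5      -1/5 ]

For a 2×2 matrix R = [[a, b], [c, d]] with det(R) ≠ 0, R⁻¹ = (1/det(R)) * [[d, -b], [-c, a]].
det(R) = (2)*(11) - (-8)*(-4) = 22 - 32 = -10.
R⁻¹ = (1/-10) * [[11, 8], [4, 2]].
Dividing each entry by -10 and reducing:
R⁻¹ =
[   -11/10      -4/5 ]
[     -2/5      -1/5 ]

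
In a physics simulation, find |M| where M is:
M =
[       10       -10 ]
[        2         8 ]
det(M) = 100

For a 2×2 matrix [[a, b], [c, d]], det = a*d - b*c.
det(M) = (10)*(8) - (-10)*(2) = 80 + 20 = 100.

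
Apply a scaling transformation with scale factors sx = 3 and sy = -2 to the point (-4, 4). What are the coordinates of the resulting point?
(-12, -8)

Scaling matrix:
[[3, 0], [0, -2]]
Result: (-4 × 3, 4 × -2) = (-12, -8)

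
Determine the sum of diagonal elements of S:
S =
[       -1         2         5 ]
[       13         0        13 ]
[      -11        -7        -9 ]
tr(S) = -1 + 0 - 9 = -10

The trace of a square matrix is the sum of its diagonal entries.
Diagonal entries of S: S[0][0] = -1, S[1][1] = 0, S[2][2] = -9.
tr(S) = -1 + 0 - 9 = -10.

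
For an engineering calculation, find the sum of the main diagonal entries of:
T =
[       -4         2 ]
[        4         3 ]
tr(T) = -4 + 3 = -1

The trace of a square matrix is the sum of its diagonal entries.
Diagonal entries of T: T[0][0] = -4, T[1][1] = 3.
tr(T) = -4 + 3 = -1.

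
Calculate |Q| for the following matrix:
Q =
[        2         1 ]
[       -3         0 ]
det(Q) = 3

For a 2×2 matrix [[a, b], [c, d]], det = a*d - b*c.
det(Q) = (2)*(0) - (1)*(-3) = 0 + 3 = 3.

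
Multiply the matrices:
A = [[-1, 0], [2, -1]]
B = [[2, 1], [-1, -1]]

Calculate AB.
[[-2, -1], [5, 3]]

Each entry (i,j) of AB = sum over k of A[i][k]*B[k][j].
(AB)[0][0] = (-1)*(2) + (0)*(-1) = -2
(AB)[0][1] = (-1)*(1) + (0)*(-1) = -1
(AB)[1][0] = (2)*(2) + (-1)*(-1) = 5
(AB)[1][1] = (2)*(1) + (-1)*(-1) = 3
AB = [[-2, -1], [5, 3]]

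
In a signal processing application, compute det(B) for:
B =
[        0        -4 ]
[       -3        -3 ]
det(B) = -12

For a 2×2 matrix [[a, b], [c, d]], det = a*d - b*c.
det(B) = (0)*(-3) - (-4)*(-3) = 0 - 12 = -12.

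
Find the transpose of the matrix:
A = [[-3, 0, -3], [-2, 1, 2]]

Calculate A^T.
[[-3, -2], [0, 1], [-3, 2]]

The transpose sends entry (i,j) to (j,i); rows become columns.
Row 0 of A: [-3, 0, -3] -> column 0 of A^T.
Row 1 of A: [-2, 1, 2] -> column 1 of A^T.
A^T = [[-3, -2], [0, 1], [-3, 2]]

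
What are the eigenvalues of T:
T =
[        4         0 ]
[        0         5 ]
λ = 4, 5

Solve det(T - λI) = 0. For a 2×2 matrix the characteristic equation is λ² - (trace)λ + det = 0.
trace(T) = a + d = 4 + 5 = 9.
det(T) = a*d - b*c = (4)*(5) - (0)*(0) = 20 - 0 = 20.
Characteristic equation: λ² - (9)λ + (20) = 0.
Discriminant = (9)² - 4*(20) = 81 - 80 = 1.
λ = (9 ± √1) / 2 = (9 ± 1) / 2 = 4, 5.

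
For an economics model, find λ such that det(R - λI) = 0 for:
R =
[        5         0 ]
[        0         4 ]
λ = 4, 5

Solve det(R - λI) = 0. For a 2×2 matrix the characteristic equation is λ² - (trace)λ + det = 0.
trace(R) = a + d = 5 + 4 = 9.
det(R) = a*d - b*c = (5)*(4) - (0)*(0) = 20 - 0 = 20.
Characteristic equation: λ² - (9)λ + (20) = 0.
Discriminant = (9)² - 4*(20) = 81 - 80 = 1.
λ = (9 ± √1) / 2 = (9 ± 1) / 2 = 4, 5.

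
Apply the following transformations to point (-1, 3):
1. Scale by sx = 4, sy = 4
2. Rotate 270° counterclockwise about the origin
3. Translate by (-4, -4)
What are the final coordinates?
(8, 0)

Step 1: Scale → (-4, 12)
Step 2: Rotate 270° → (12, 4)
Step 3: Translate → (8, 0)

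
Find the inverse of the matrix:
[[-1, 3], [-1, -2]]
[[-2/5, -3/5], [1/5, -1/5]]

For [[a,b],[c,d]], inverse = (1/det)·[[d,-b],[-c,a]]
det = -1·-2 - 3·-1 = 5
Inverse = (1/5)·[[-2, -3], [1, -1]]
        = [[-2/5, -3/5], [1/5, -1/5]]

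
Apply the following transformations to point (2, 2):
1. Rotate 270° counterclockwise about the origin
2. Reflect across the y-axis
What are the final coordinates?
(-2, -2)

Step 1: Rotate 270° → (2, -2)
Step 2: Reflect across the y-axis → (-2, -2)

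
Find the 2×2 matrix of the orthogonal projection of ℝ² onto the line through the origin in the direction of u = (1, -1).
[[1/2, -1/2], [-1/2, 1/2]]

The orthogonal projection onto the line spanned by a nonzero vector u = (a, b) has matrix P = (u uᵀ) / (uᵀ u) = (1/(a² + b²)) · [[a², ab], [ab, b²]].
Here u = (1, -1), so a² + b² = 1 + 1 = 2.
P = (1/2) · [[1, -1], [-1, 1]] = [[1/2, -1/2], [-1/2, 1/2]].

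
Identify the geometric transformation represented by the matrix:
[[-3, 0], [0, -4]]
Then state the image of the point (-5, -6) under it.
non-uniform scaling by (-3, -4); image of (-5, -6) is (15, 24)

This is diagonal with distinct entries, so it scales the x-axis by -3 and the y-axis by -4.
The matrix [[-3, 0], [0, -4]] represents: non-uniform scaling by (-3, -4).
Applying it to (-5, -6): [-3·-5 + 0·-6, 0·-5 + -4·-6] = (15, 24).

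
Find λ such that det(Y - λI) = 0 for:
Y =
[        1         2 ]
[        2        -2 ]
λ = -3, 2

Solve det(Y - λI) = 0. For a 2×2 matrix the characteristic equation is λ² - (trace)λ + det = 0.
trace(Y) = a + d = 1 - 2 = -1.
det(Y) = a*d - b*c = (1)*(-2) - (2)*(2) = -2 - 4 = -6.
Characteristic equation: λ² - (-1)λ + (-6) = 0.
Discriminant = (-1)² - 4*(-6) = 1 + 24 = 25.
λ = (-1 ± √25) / 2 = (-1 ± 5) / 2 = -3, 2.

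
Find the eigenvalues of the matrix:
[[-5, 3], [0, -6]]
λ = -6 and λ = -5

Characteristic equation: det(A - λI) = 0
λ² - (trace)λ + (det) = 0
λ² - (-11)λ + (30) = 0
λ² + 11λ + 30 = 0
Solving: λ = -6, -5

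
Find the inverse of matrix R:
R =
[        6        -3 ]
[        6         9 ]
det(R) = 72
R⁻¹ =
[      1/8      1/24 ]
[    -1/12      1/12 ]

For a 2×2 matrix R = [[a, b], [c, d]] with det(R) ≠ 0, R⁻¹ = (1/det(R)) * [[d, -b], [-c, a]].
det(R) = (6)*(9) - (-3)*(6) = 54 + 18 = 72.
R⁻¹ = (1/72) * [[9, 3], [-6, 6]].
Dividing each entry by 72 and reducing:
R⁻¹ =
[      1/8      1/24 ]
[    -1/12      1/12 ]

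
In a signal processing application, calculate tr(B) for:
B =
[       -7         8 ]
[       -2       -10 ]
tr(B) = -7 - 10 = -17

The trace of a square matrix is the sum of its diagonal entries.
Diagonal entries of B: B[0][0] = -7, B[1][1] = -10.
tr(B) = -7 - 10 = -17.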